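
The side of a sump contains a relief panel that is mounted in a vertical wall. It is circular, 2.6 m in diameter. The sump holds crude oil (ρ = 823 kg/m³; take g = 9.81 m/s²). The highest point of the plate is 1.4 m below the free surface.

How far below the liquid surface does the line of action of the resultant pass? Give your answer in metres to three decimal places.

h_p = 2.856 m

γ = ρg = 823 × 9.81 / 1000 = 8.07363 kN/m³.
The centroid is at the centre, 1.3 m below the top of the plate, so the centroid depth is h_c = 1.4 + 1.3 = 2.7 m.
A = π(1.3)² = 5.30929 m².
Resultant F = γ·h_c·A = 8.07363 × 2.7 × 5.30929 = 115.736 kN.
I_c = πr⁴/4 = π × 1.3⁴/4 = 2.24318 m⁴.
Centre of pressure: y_p = y_c + I_c/(y_c·A) = 2.7 + 2.24318/(2.7 × 5.30929) = 2.7 + 0.156482 = 2.85648 m along the plane.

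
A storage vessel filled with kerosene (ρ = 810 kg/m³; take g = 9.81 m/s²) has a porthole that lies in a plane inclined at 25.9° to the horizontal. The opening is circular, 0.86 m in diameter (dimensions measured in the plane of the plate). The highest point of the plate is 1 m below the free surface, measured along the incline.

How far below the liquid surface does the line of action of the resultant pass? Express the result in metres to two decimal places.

γ = ρg = 810 × 9.81 / 1000 = 7.9461 kN/m³.
Let θ = 25.9° be the plate's angle to the horizontal; measure y along the incline from where the plane meets the free surface. Vertical depth h = y·sinθ with sinθ = 0.436802.
The centroid is at the centre, 0.43 m below the top of the plate, so y_c = 1 + 0.43 = 1.43 m and h_c = 1.43 × 0.436802 = 0.624627 m.
A = π(0.43)² = 0.58088 m².
Resultant F = γ·h_c·A = 7.9461 × 0.624627 × 0.58088 = 2.88311 kN.
I_c = πr⁴/4 = π × 0.43⁴/4 = 0.0268512 m⁴.
Centre of pressure: y_p = y_c + I_c/(y_c·A) = 1.43 + 0.0268512/(1.43 × 0.58088) = 1.43 + 0.0323252 = 1.46233 m along the plane.
Vertically, h_p = y_p·sinθ = 1.46233 × 0.436802 = 0.638749 m.

h_p = 0.64 m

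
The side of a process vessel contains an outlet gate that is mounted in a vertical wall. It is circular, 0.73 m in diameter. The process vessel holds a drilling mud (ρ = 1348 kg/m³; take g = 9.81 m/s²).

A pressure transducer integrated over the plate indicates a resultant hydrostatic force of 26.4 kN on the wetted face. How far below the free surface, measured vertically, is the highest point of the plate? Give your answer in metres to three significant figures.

d_top ≈ 4.40 m

γ = ρg = 1348 × 9.81 / 1000 = 13.22388 kN/m³.
A = π(0.365)² = 0.418539 m².
From F = γ·h_c·A, the centroid depth is h_c = 26.4/(13.22388 × 0.418539) = 4.7699 m.
The centroid is at the centre, 0.365 m below the top of the plate, so the highest point sits at h_top = 4.7699 − 0.365 = 4.4049 m below the surface.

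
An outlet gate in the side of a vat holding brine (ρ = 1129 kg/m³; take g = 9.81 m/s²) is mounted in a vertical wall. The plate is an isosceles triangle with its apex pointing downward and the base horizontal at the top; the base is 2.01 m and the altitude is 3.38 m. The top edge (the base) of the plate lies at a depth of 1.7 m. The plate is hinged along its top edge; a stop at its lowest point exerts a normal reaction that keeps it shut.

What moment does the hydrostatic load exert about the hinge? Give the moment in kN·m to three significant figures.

γ = ρg = 1129 × 9.81 / 1000 = 11.07549 kN/m³.
With the apex down, the centroid sits h/3 = 3.38/3 = 1.12667 m below the base (the top edge), so the centroid depth is h_c = 1.7 + 1.12667 = 2.82667 m.
A = ½ × 2.01 × 3.38 = 3.3969 m².
Resultant F = γ·h_c·A = 11.07549 × 2.82667 × 3.3969 = 106.346 kN.
I_c = b·h³/36 = 2.01 × 3.38³/36 = 2.15597 m⁴.
Centre of pressure: y_p = y_c + I_c/(y_c·A) = 2.82667 + 2.15597/(2.82667 × 3.3969) = 2.82667 + 0.224535 = 3.0512 m along the plane.
The resultant acts 1.12667 + 0.224535 = 1.3512 m (along the plate) below the hinge at the top edge, so the moment about the hinge is M = F × 1.3512 = 106.346 × 1.3512 = 143.695 kN·m.

M ≈ 144 kN·m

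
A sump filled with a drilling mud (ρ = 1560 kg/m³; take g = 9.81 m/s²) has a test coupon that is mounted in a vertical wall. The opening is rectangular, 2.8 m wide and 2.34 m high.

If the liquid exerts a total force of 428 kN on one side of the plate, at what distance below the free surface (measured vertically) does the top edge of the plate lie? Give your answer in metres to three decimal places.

d_top ≈ 3.099 m

γ = ρg = 1560 × 9.81 / 1000 = 15.3036 kN/m³.
A = 2.8 × 2.34 = 6.552 m².
From F = γ·h_c·A, the centroid depth is h_c = 428/(15.3036 × 6.552) = 4.26851 m.
The centroid lies 2.34/2 = 1.17 m below the top edge, so the top edge sits at h_top = 4.26851 − 1.17 = 3.09851 m below the surface.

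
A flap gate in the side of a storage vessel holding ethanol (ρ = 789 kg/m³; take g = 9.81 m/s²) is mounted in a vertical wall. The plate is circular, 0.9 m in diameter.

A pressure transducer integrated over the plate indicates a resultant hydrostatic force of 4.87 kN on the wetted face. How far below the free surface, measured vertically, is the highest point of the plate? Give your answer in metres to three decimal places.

d_top ≈ 0.539 m

γ = ρg = 789 × 9.81 / 1000 = 7.74009 kN/m³.
A = π(0.45)² = 0.636173 m².
From F = γ·h_c·A, the centroid depth is h_c = 4.87/(7.74009 × 0.636173) = 0.989026 m.
The centroid is at the centre, 0.45 m below the top of the plate, so the highest point sits at h_top = 0.989026 − 0.45 = 0.539026 m below the surface.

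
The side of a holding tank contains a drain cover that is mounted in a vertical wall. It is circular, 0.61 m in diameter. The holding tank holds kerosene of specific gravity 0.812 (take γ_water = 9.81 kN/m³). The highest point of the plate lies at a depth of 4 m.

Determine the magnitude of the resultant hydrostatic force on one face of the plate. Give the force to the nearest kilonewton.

γ = 0.812 × 9.81 = 7.96572 kN/m³.
The centroid is at the centre, 0.305 m below the top of the plate, so the centroid depth is h_c = 4 + 0.305 = 4.305 m.
A = π(0.305)² = 0.292247 m².
Resultant F = γ·h_c·A = 7.96572 × 4.305 × 0.292247 = 10.0219 kN.

F ≈ 10 kN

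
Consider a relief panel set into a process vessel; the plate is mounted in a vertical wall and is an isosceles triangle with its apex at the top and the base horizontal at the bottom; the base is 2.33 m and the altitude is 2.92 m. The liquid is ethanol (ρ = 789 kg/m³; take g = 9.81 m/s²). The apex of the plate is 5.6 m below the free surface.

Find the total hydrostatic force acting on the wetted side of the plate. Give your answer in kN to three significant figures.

F ≈ 199 kN

γ = ρg = 789 × 9.81 / 1000 = 7.74009 kN/m³.
With the apex up, the centroid sits 2h/3 = 2 × 2.92/3 = 1.94667 m below the apex, so the centroid depth is h_c = 5.6 + 1.94667 = 7.54667 m.
A = ½ × 2.33 × 2.92 = 3.4018 m².
Resultant F = γ·h_c·A = 7.74009 × 7.54667 × 3.4018 = 198.706 kN.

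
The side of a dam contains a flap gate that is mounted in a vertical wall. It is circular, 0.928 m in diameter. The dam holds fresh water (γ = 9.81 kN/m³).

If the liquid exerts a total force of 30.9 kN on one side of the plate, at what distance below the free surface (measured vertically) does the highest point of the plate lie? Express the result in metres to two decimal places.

γ = 9.81 kN/m³.
A = π(0.464)² = 0.676372 m².
From F = γ·h_c·A, the centroid depth is h_c = 30.9/(9.81 × 0.676372) = 4.65697 m.
The centroid is at the centre, 0.464 m below the top of the plate, so the highest point sits at h_top = 4.65697 − 0.464 = 4.19297 m below the surface.

d_top ≈ 4.19 m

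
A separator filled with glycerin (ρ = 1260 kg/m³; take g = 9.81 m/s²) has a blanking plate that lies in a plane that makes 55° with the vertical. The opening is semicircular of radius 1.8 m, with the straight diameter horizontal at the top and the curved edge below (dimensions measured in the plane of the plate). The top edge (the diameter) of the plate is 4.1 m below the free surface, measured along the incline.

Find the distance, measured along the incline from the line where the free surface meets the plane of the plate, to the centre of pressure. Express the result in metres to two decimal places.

y_p = 4.91 m

γ = ρg = 1260 × 9.81 / 1000 = 12.3606 kN/m³.
The plate makes 55° with the vertical, i.e. θ = 90° − 55° = 35° to the horizontal. Measuring y along the incline from the free-surface line, vertical depth h = y·sinθ with sinθ = 0.573576.
The centroid of a semicircle lies 4r/(3π) = 0.763944 m from the diameter, here below the top edge, so y_c = 4.1 + 0.763944 = 4.86394 m and h_c = 4.86394 × 0.573576 = 2.78984 m.
A = πr²/2 = π × 1.8²/2 = 5.08938 m².
Resultant F = γ·h_c·A = 12.3606 × 2.78984 × 5.08938 = 175.503 kN.
I_c = (π/8 − 8/(9π))·r⁴ = 0.109757 × 1.8⁴ = 1.15219 m⁴.
Centre of pressure: y_p = y_c + I_c/(y_c·A) = 4.86394 + 1.15219/(4.86394 × 5.08938) = 4.86394 + 0.0465448 = 4.91048 m along the plane.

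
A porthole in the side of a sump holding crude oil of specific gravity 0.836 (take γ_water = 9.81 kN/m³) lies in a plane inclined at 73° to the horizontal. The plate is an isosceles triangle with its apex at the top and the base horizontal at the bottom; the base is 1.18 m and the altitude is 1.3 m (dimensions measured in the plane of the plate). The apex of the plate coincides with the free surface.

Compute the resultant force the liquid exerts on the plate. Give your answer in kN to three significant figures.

γ = 0.836 × 9.81 = 8.20116 kN/m³.
Let θ = 73° be the plate's angle to the horizontal; measure y along the incline from where the plane meets the free surface. Vertical depth h = y·sinθ with sinθ = 0.956305.
With the apex up, the centroid sits 2h/3 = 2 × 1.3/3 = 0.866667 m below the apex, so y_c = 0.866667 m and h_c = 0.866667 × 0.956305 = 0.828798 m.
A = ½ × 1.18 × 1.3 = 0.767 m².
Resultant F = γ·h_c·A = 8.20116 × 0.828798 × 0.767 = 5.21338 kN.

F ≈ 5.21 kN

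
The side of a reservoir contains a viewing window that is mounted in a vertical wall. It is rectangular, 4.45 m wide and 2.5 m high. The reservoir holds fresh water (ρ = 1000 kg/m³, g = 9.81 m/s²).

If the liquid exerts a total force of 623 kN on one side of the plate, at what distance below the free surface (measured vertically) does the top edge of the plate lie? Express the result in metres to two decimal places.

d_top ≈ 4.46 m

γ = ρg = 1000 × 9.81 = 9810 N/m³ = 9.81 kN/m³.
A = 4.45 × 2.5 = 11.125 m².
From F = γ·h_c·A, the centroid depth is h_c = 623/(9.81 × 11.125) = 5.70846 m.
The centroid lies 2.5/2 = 1.25 m below the top edge, so the top edge sits at h_top = 5.70846 − 1.25 = 4.45846 m below the surface.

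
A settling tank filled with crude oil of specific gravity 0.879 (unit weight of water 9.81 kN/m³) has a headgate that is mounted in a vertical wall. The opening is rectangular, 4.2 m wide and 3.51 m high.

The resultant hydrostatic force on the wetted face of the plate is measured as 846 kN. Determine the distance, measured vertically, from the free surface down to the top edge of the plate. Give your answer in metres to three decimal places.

γ = 0.879 × 9.81 = 8.62299 kN/m³.
A = 4.2 × 3.51 = 14.742 m².
From F = γ·h_c·A, the centroid depth is h_c = 846/(8.62299 × 14.742) = 6.65512 m.
The centroid lies 3.51/2 = 1.755 m below the top edge, so the top edge sits at h_top = 6.65512 − 1.755 = 4.90012 m below the surface.

d_top ≈ 4.900 m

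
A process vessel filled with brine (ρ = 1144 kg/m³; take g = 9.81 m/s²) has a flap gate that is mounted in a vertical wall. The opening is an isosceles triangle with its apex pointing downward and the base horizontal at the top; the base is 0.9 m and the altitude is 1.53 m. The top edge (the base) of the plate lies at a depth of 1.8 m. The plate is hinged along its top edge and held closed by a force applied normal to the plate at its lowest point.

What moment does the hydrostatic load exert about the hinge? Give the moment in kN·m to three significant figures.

M ≈ 10.1 kN·m

γ = ρg = 1144 × 9.81 / 1000 = 11.22264 kN/m³.
With the apex down, the centroid sits h/3 = 1.53/3 = 0.51 m below the base (the top edge), so the centroid depth is h_c = 1.8 + 0.51 = 2.31 m.
A = ½ × 0.9 × 1.53 = 0.6885 m².
Resultant F = γ·h_c·A = 11.22264 × 2.31 × 0.6885 = 17.8489 kN.
I_c = b·h³/36 = 0.9 × 1.53³/36 = 0.0895394 m⁴.
Centre of pressure: y_p = y_c + I_c/(y_c·A) = 2.31 + 0.0895394/(2.31 × 0.6885) = 2.31 + 0.0562987 = 2.3663 m along the plane.
The resultant acts 0.51 + 0.0562987 = 0.566299 m (along the plate) below the hinge at the top edge, so the moment about the hinge is M = F × 0.566299 = 17.8489 × 0.566299 = 10.1078 kN·m.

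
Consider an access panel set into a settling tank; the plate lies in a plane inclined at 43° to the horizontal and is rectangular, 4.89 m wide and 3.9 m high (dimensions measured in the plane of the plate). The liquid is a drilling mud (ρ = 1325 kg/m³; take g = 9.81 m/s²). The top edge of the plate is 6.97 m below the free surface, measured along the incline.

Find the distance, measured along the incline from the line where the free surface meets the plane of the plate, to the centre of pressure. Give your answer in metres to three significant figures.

y_p = 9.06 m

γ = ρg = 1325 × 9.81 / 1000 = 12.99825 kN/m³.
Let θ = 43° be the plate's angle to the horizontal; measure y along the incline from where the plane meets the free surface. Vertical depth h = y·sinθ with sinθ = 0.681998.
The centroid lies 3.9/2 = 1.95 m below the top edge, so y_c = 6.97 + 1.95 = 8.92 m and h_c = 8.92 × 0.681998 = 6.08342 m.
A = 4.89 × 3.9 = 19.071 m².
Resultant F = γ·h_c·A = 12.99825 × 6.08342 × 19.071 = 1508.02 kN.
I_c = b·h³/12 = 4.89 × 3.9³/12 = 24.1725 m⁴.
Centre of pressure: y_p = y_c + I_c/(y_c·A) = 8.92 + 24.1725/(8.92 × 19.071) = 8.92 + 0.142096 = 9.0621 m along the plane.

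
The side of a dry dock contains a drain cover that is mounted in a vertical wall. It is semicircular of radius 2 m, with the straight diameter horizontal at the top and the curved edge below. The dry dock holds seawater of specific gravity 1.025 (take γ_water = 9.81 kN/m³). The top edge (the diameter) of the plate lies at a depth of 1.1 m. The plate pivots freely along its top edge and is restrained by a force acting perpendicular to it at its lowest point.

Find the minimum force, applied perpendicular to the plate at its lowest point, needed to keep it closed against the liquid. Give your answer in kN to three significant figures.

P ≈ 61.1 kN

γ = 1.025 × 9.81 = 10.05525 kN/m³.
The centroid of a semicircle lies 4r/(3π) = 0.848826 m from the diameter, here below the top edge, so the centroid depth is h_c = 1.1 + 0.848826 = 1.94883 m.
A = πr²/2 = π × 2²/2 = 6.28319 m².
Resultant F = γ·h_c·A = 10.05525 × 1.94883 × 6.28319 = 123.125 kN.
I_c = (π/8 − 8/(9π))·r⁴ = 0.109757 × 2⁴ = 1.75611 m⁴.
Centre of pressure: y_p = y_c + I_c/(y_c·A) = 1.94883 + 1.75611/(1.94883 × 6.28319) = 1.94883 + 0.143416 = 2.09225 m along the plane.
The resultant acts 0.848826 + 0.143416 = 0.992242 m (along the plate) below the hinge at the top edge, so the moment about the hinge is M = F × 0.992242 = 123.125 × 0.992242 = 122.17 kN·m.
A normal force at the bottom, 2 m from the hinge, must supply this moment: P = 122.17/2 = 61.085 kN.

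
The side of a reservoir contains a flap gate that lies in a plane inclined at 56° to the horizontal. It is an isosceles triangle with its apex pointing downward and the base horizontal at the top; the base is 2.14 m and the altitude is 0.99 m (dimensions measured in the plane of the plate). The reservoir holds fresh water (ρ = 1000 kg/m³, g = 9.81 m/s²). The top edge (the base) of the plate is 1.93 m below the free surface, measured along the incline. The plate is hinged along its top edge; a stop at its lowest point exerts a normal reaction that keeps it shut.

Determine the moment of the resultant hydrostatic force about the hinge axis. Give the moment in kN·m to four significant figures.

M ≈ 6.894 kN·m

γ = ρg = 1000 × 9.81 = 9810 N/m³ = 9.81 kN/m³.
Let θ = 56° be the plate's angle to the horizontal; measure y along the incline from where the plane meets the free surface. Vertical depth h = y·sinθ with sinθ = 0.829038.
With the apex down, the centroid sits h/3 = 0.99/3 = 0.33 m below the base (the top edge), so y_c = 1.93 + 0.33 = 2.26 m and h_c = 2.26 × 0.829038 = 1.87363 m.
A = ½ × 2.14 × 0.99 = 1.0593 m².
Resultant F = γ·h_c·A = 9.81 × 1.87363 × 1.0593 = 19.4703 kN.
I_c = b·h³/36 = 2.14 × 0.99³/36 = 0.0576789 m⁴.
Centre of pressure: y_p = y_c + I_c/(y_c·A) = 2.26 + 0.0576789/(2.26 × 1.0593) = 2.26 + 0.0240929 = 2.28409 m along the plane.
The resultant acts 0.33 + 0.0240929 = 0.354093 m (along the plate) below the hinge at the top edge, so the moment about the hinge is M = F × 0.354093 = 19.4703 × 0.354093 = 6.8943 kN·m.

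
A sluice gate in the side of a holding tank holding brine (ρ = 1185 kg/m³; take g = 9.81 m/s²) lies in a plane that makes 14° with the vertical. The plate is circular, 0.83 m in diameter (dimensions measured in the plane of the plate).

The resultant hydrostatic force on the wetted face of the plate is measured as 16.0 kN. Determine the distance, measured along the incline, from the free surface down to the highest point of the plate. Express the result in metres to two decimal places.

γ = ρg = 1185 × 9.81 / 1000 = 11.62485 kN/m³.
A = π(0.415)² = 0.541061 m².
From F = γ·h_c·A, the centroid depth is h_c = 16.0/(11.62485 × 0.541061) = 2.54382 m.
The plate makes 14° with the vertical, i.e. θ = 90° − 14° = 76° to the horizontal. Measuring y along the incline from the free-surface line, vertical depth h = y·sinθ with sinθ = 0.970296.
Along the incline, y_c = h_c/sinθ = 2.54382/0.970296 = 2.62169 m.
The centroid is at the centre, 0.415 m below the top of the plate, so the highest point sits at y_top = 2.62169 − 0.415 = 2.20669 m along the incline.

y_top ≈ 2.21 m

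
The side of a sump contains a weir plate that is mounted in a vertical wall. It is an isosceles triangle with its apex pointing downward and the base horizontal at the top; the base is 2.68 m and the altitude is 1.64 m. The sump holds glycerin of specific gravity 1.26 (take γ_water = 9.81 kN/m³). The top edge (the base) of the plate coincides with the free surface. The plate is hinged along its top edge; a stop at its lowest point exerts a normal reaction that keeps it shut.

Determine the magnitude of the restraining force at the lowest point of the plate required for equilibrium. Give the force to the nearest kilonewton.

P ≈ 7 kN

γ = 1.26 × 9.81 = 12.3606 kN/m³.
With the apex down, the centroid sits h/3 = 1.64/3 = 0.546667 m below the base (the top edge), so the centroid depth is h_c = 0.546667 m.
A = ½ × 2.68 × 1.64 = 2.1976 m².
Resultant F = γ·h_c·A = 12.3606 × 0.546667 × 2.1976 = 14.8495 kN.
I_c = b·h³/36 = 2.68 × 1.64³/36 = 0.32837 m⁴.
Centre of pressure: y_p = y_c + I_c/(y_c·A) = 0.546667 + 0.32837/(0.546667 × 2.1976) = 0.546667 + 0.273333 = 0.82 m along the plane.
The resultant acts 0.546667 + 0.273333 = 0.82 m (along the plate) below the hinge at the top edge, so the moment about the hinge is M = F × 0.82 = 14.8495 × 0.82 = 12.1766 kN·m.
A normal force at the bottom, 1.64 m from the hinge, must supply this moment: P = 12.1766/1.64 = 7.42476 kN.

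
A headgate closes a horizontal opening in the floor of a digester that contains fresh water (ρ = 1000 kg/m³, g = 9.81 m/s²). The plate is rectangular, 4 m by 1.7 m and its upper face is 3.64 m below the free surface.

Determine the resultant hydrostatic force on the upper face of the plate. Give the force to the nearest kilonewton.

F ≈ 243 kN

γ = ρg = 1000 × 9.81 = 9810 N/m³ = 9.81 kN/m³.
The plate is horizontal, so pressure is uniform at p = γ·h = 9.81 × 3.64 = 35.7084 kN/m².
A = 4 × 1.7 = 6.8 m².
F = p·A = 35.7084 × 6.8 = 242.817 kN.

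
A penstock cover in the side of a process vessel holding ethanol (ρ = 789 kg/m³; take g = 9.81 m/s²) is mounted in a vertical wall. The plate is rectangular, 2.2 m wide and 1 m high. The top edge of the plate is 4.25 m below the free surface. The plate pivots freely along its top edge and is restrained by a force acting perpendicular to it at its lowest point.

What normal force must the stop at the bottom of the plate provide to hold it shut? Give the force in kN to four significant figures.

γ = ρg = 789 × 9.81 / 1000 = 7.74009 kN/m³.
The centroid lies 1/2 = 0.5 m below the top edge, so the centroid depth is h_c = 4.25 + 0.5 = 4.75 m.
A = 2.2 × 1 = 2.2 m².
Resultant F = γ·h_c·A = 7.74009 × 4.75 × 2.2 = 80.8839 kN.
I_c = b·h³/12 = 2.2 × 1³/12 = 0.183333 m⁴.
Centre of pressure: y_p = y_c + I_c/(y_c·A) = 4.75 + 0.183333/(4.75 × 2.2) = 4.75 + 0.0175438 = 4.76754 m along the plane.
The resultant acts 0.5 + 0.0175438 = 0.517544 m (along the plate) below the hinge at the top edge, so the moment about the hinge is M = F × 0.517544 = 80.8839 × 0.517544 = 41.861 kN·m.
A normal force at the bottom, 1 m from the hinge, must supply this moment: P = 41.861/1 = 41.861 kN.

P ≈ 41.86 kN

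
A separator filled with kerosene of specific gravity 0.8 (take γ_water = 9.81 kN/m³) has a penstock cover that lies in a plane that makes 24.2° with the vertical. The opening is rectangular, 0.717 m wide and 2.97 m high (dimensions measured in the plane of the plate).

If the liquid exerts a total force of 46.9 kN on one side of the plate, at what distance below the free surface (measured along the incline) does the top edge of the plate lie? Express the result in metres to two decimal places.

γ = 0.8 × 9.81 = 7.848 kN/m³.
A = 0.717 × 2.97 = 2.12949 m².
From F = γ·h_c·A, the centroid depth is h_c = 46.9/(7.848 × 2.12949) = 2.80633 m.
The plate makes 24.2° with the vertical, i.e. θ = 90° − 24.2° = 65.8° to the horizontal. Measuring y along the incline from the free-surface line, vertical depth h = y·sinθ with sinθ = 0.912120.
Along the incline, y_c = h_c/sinθ = 2.80633/0.912120 = 3.07671 m.
The centroid lies 2.97/2 = 1.485 m below the top edge, so the top edge sits at y_top = 3.07671 − 1.485 = 1.59171 m along the incline.

y_top ≈ 1.59 m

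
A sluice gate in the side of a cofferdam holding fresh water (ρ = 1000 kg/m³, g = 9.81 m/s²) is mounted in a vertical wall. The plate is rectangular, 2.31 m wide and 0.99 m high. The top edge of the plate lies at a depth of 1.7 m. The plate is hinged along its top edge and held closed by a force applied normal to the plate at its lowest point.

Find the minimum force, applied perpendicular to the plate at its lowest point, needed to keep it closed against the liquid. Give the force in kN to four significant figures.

γ = ρg = 1000 × 9.81 = 9810 N/m³ = 9.81 kN/m³.
The centroid lies 0.99/2 = 0.495 m below the top edge, so the centroid depth is h_c = 1.7 + 0.495 = 2.195 m.
A = 2.31 × 0.99 = 2.2869 m².
Resultant F = γ·h_c·A = 9.81 × 2.195 × 2.2869 = 49.2437 kN.
I_c = b·h³/12 = 2.31 × 0.99³/12 = 0.186783 m⁴.
Centre of pressure: y_p = y_c + I_c/(y_c·A) = 2.195 + 0.186783/(2.195 × 2.2869) = 2.195 + 0.0372097 = 2.23221 m along the plane.
The resultant acts 0.495 + 0.0372097 = 0.53221 m (along the plate) below the hinge at the top edge, so the moment about the hinge is M = F × 0.53221 = 49.2437 × 0.53221 = 26.208 kN·m.
A normal force at the bottom, 0.99 m from the hinge, must supply this moment: P = 26.208/0.99 = 26.4727 kN.

P ≈ 26.47 kN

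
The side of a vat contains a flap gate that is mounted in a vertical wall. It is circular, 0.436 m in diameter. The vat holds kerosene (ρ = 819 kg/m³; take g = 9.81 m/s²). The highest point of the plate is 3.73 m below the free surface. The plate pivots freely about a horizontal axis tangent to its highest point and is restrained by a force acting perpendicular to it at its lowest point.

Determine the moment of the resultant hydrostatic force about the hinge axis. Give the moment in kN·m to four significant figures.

γ = ρg = 819 × 9.81 / 1000 = 8.03439 kN/m³.
The centroid is at the centre, 0.218 m below the top of the plate, so the centroid depth is h_c = 3.73 + 0.218 = 3.948 m.
A = π(0.218)² = 0.149301 m².
Resultant F = γ·h_c·A = 8.03439 × 3.948 × 0.149301 = 4.73579 kN.
I_c = πr⁴/4 = π × 0.218⁴/4 = 0.00177385 m⁴.
Centre of pressure: y_p = y_c + I_c/(y_c·A) = 3.948 + 0.00177385/(3.948 × 0.149301) = 3.948 + 0.00300938 = 3.95101 m along the plane.
The resultant acts 0.218 + 0.00300938 = 0.221009 m (along the plate) below the hinge at the top edge, so the moment about the hinge is M = F × 0.221009 = 4.73579 × 0.221009 = 1.04665 kN·m.

M ≈ 1.047 kN·m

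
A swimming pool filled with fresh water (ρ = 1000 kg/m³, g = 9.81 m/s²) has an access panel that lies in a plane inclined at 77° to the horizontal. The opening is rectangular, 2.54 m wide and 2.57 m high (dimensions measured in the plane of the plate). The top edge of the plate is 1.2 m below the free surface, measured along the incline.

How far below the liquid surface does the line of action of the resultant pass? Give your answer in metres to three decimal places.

γ = ρg = 1000 × 9.81 = 9810 N/m³ = 9.81 kN/m³.
Let θ = 77° be the plate's angle to the horizontal; measure y along the incline from where the plane meets the free surface. Vertical depth h = y·sinθ with sinθ = 0.974370.
The centroid lies 2.57/2 = 1.285 m below the top edge, so y_c = 1.2 + 1.285 = 2.485 m and h_c = 2.485 × 0.974370 = 2.42131 m.
A = 2.54 × 2.57 = 6.5278 m².
Resultant F = γ·h_c·A = 9.81 × 2.42131 × 6.5278 = 155.055 kN.
I_c = b·h³/12 = 2.54 × 2.57³/12 = 3.59296 m⁴.
Centre of pressure: y_p = y_c + I_c/(y_c·A) = 2.485 + 3.59296/(2.485 × 6.5278) = 2.485 + 0.221493 = 2.70649 m along the plane.
Vertically, h_p = y_p·sinθ = 2.70649 × 0.974370 = 2.63712 m.

h_p = 2.637 m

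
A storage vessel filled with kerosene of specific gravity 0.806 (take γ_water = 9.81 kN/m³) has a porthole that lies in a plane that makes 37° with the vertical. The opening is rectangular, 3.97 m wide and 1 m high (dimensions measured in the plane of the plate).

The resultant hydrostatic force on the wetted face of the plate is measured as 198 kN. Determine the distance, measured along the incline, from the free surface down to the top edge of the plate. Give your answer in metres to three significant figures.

γ = 0.806 × 9.81 = 7.90686 kN/m³.
A = 3.97 × 1 = 3.97 m².
From F = γ·h_c·A, the centroid depth is h_c = 198/(7.90686 × 3.97) = 6.30769 m.
The plate makes 37° with the vertical, i.e. θ = 90° − 37° = 53° to the horizontal. Measuring y along the incline from the free-surface line, vertical depth h = y·sinθ with sinθ = 0.798636.
Along the incline, y_c = h_c/sinθ = 6.30769/0.798636 = 7.89808 m.
The centroid lies 1/2 = 0.5 m below the top edge, so the top edge sits at y_top = 7.89808 − 0.5 = 7.39808 m along the incline.

y_top ≈ 7.40 m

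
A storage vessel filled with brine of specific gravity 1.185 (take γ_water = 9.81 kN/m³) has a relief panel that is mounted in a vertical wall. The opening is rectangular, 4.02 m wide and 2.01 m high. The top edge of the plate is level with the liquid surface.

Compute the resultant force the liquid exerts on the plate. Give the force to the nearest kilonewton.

γ = 1.185 × 9.81 = 11.62485 kN/m³.
The centroid lies 2.01/2 = 1.005 m below the top edge, so the centroid depth is h_c = 1.005 m.
A = 4.02 × 2.01 = 8.0802 m².
Resultant F = γ·h_c·A = 11.62485 × 1.005 × 8.0802 = 94.4008 kN.

F ≈ 94 kN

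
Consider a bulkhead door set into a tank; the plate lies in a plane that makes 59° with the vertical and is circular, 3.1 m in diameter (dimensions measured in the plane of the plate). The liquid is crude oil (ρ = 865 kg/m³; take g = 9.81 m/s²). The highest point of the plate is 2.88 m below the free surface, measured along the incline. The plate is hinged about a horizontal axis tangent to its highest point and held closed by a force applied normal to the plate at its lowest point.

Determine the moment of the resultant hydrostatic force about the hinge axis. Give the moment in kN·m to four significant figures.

γ = ρg = 865 × 9.81 / 1000 = 8.48565 kN/m³.
The plate makes 59° with the vertical, i.e. θ = 90° − 59° = 31° to the horizontal. Measuring y along the incline from the free-surface line, vertical depth h = y·sinθ with sinθ = 0.515038.
The centroid is at the centre, 1.55 m below the top of the plate, so y_c = 2.88 + 1.55 = 4.43 m and h_c = 4.43 × 0.515038 = 2.28162 m.
A = π(1.55)² = 7.54768 m².
Resultant F = γ·h_c·A = 8.48565 × 2.28162 × 7.54768 = 146.131 kN.
I_c = πr⁴/4 = π × 1.55⁴/4 = 4.53332 m⁴.
Centre of pressure: y_p = y_c + I_c/(y_c·A) = 4.43 + 4.53332/(4.43 × 7.54768) = 4.43 + 0.135581 = 4.56558 m along the plane.
The resultant acts 1.55 + 0.135581 = 1.68558 m (along the plate) below the hinge at the top edge, so the moment about the hinge is M = F × 1.68558 = 146.131 × 1.68558 = 246.315 kN·m.

M ≈ 246.3 kN·m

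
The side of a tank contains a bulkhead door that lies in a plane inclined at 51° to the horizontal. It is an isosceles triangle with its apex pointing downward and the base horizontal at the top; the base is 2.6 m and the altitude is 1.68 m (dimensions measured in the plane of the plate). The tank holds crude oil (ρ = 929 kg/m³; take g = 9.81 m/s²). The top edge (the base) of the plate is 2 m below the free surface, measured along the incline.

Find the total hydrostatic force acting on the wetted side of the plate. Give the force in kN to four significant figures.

F ≈ 39.60 kN

γ = ρg = 929 × 9.81 / 1000 = 9.11349 kN/m³.
Let θ = 51° be the plate's angle to the horizontal; measure y along the incline from where the plane meets the free surface. Vertical depth h = y·sinθ with sinθ = 0.777146.
With the apex down, the centroid sits h/3 = 1.68/3 = 0.56 m below the base (the top edge), so y_c = 2 + 0.56 = 2.56 m and h_c = 2.56 × 0.777146 = 1.98949 m.
A = ½ × 2.6 × 1.68 = 2.184 m².
Resultant F = γ·h_c·A = 9.11349 × 1.98949 × 2.184 = 39.5985 kN.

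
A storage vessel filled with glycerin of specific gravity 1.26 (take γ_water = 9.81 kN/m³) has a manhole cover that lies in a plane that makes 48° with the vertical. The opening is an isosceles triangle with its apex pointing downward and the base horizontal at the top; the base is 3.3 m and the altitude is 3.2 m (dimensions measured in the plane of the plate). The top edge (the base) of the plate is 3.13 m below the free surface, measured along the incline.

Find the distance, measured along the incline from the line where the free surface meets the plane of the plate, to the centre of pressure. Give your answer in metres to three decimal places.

γ = 1.26 × 9.81 = 12.3606 kN/m³.
The plate makes 48° with the vertical, i.e. θ = 90° − 48° = 42° to the horizontal. Measuring y along the incline from the free-surface line, vertical depth h = y·sinθ with sinθ = 0.669131.
With the apex down, the centroid sits h/3 = 3.2/3 = 1.06667 m below the base (the top edge), so y_c = 3.13 + 1.06667 = 4.19667 m and h_c = 4.19667 × 0.669131 = 2.80812 m.
A = ½ × 3.3 × 3.2 = 5.28 m².
Resultant F = γ·h_c·A = 12.3606 × 2.80812 × 5.28 = 183.269 kN.
I_c = b·h³/36 = 3.3 × 3.2³/36 = 3.00373 m⁴.
Centre of pressure: y_p = y_c + I_c/(y_c·A) = 4.19667 + 3.00373/(4.19667 × 5.28) = 4.19667 + 0.135557 = 4.33223 m along the plane.

y_p = 4.332 m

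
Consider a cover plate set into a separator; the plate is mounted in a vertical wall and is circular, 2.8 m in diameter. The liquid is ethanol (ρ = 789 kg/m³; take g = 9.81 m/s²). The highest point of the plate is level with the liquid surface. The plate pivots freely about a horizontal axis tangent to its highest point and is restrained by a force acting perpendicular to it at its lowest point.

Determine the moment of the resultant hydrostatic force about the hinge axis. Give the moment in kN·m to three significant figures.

M ≈ 117 kN·m

γ = ρg = 789 × 9.81 / 1000 = 7.74009 kN/m³.
The centroid is at the centre, 1.4 m below the top of the plate, so the centroid depth is h_c = 1.4 m.
A = π(1.4)² = 6.15752 m².
Resultant F = γ·h_c·A = 7.74009 × 1.4 × 6.15752 = 66.7237 kN.
I_c = πr⁴/4 = π × 1.4⁴/4 = 3.01719 m⁴.
Centre of pressure: y_p = y_c + I_c/(y_c·A) = 1.4 + 3.01719/(1.4 × 6.15752) = 1.4 + 0.350001 = 1.75 m along the plane.
The resultant acts 1.4 + 0.350001 = 1.75 m (along the plate) below the hinge at the top edge, so the moment about the hinge is M = F × 1.75 = 66.7237 × 1.75 = 116.766 kN·m.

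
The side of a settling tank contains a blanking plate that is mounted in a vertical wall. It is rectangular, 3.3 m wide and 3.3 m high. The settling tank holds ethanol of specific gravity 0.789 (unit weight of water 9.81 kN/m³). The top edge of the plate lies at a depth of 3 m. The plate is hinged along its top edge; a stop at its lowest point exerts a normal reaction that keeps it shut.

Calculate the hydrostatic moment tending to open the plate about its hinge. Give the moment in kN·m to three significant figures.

γ = 0.789 × 9.81 = 7.74009 kN/m³.
The centroid lies 3.3/2 = 1.65 m below the top edge, so the centroid depth is h_c = 3 + 1.65 = 4.65 m.
A = 3.3 × 3.3 = 10.89 m².
Resultant F = γ·h_c·A = 7.74009 × 4.65 × 10.89 = 391.947 kN.
I_c = b·h³/12 = 3.3 × 3.3³/12 = 9.88267 m⁴.
Centre of pressure: y_p = y_c + I_c/(y_c·A) = 4.65 + 9.88267/(4.65 × 10.89) = 4.65 + 0.195161 = 4.84516 m along the plane.
The resultant acts 1.65 + 0.195161 = 1.84516 m (along the plate) below the hinge at the top edge, so the moment about the hinge is M = F × 1.84516 = 391.947 × 1.84516 = 723.205 kN·m.

M ≈ 723 kN·m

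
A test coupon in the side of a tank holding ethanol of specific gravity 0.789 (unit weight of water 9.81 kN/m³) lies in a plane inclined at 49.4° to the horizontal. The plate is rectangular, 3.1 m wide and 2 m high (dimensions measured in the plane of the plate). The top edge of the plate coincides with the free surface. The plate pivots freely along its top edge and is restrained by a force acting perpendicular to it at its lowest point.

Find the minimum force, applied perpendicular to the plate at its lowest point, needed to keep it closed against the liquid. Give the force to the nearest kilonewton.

P ≈ 24 kN

γ = 0.789 × 9.81 = 7.74009 kN/m³.
Let θ = 49.4° be the plate's angle to the horizontal; measure y along the incline from where the plane meets the free surface. Vertical depth h = y·sinθ with sinθ = 0.759271.
The centroid lies 2/2 = 1 m below the top edge, so y_c = 1 m and h_c = 1 × 0.759271 = 0.759271 m.
A = 3.1 × 2 = 6.2 m².
Resultant F = γ·h_c·A = 7.74009 × 0.759271 × 6.2 = 36.4363 kN.
I_c = b·h³/12 = 3.1 × 2³/12 = 2.06667 m⁴.
Centre of pressure: y_p = y_c + I_c/(y_c·A) = 1 + 2.06667/(1 × 6.2) = 1 + 0.333334 = 1.33333 m along the plane.
The resultant acts 1 + 0.333334 = 1.33333 m (along the plate) below the hinge at the top edge, so the moment about the hinge is M = F × 1.33333 = 36.4363 × 1.33333 = 48.5816 kN·m.
A normal force at the bottom, 2 m from the hinge, must supply this moment: P = 48.5816/2 = 24.2908 kN.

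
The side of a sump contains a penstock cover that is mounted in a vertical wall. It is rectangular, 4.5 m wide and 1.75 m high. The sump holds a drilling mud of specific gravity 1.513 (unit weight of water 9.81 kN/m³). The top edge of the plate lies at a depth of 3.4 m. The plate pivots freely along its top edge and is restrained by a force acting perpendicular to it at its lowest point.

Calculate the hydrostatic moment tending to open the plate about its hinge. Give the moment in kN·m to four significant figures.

M ≈ 467.1 kN·m

γ = 1.513 × 9.81 = 14.84253 kN/m³.
The centroid lies 1.75/2 = 0.875 m below the top edge, so the centroid depth is h_c = 3.4 + 0.875 = 4.275 m.
A = 4.5 × 1.75 = 7.875 m².
Resultant F = γ·h_c·A = 14.84253 × 4.275 × 7.875 = 499.683 kN.
I_c = b·h³/12 = 4.5 × 1.75³/12 = 2.00977 m⁴.
Centre of pressure: y_p = y_c + I_c/(y_c·A) = 4.275 + 2.00977/(4.275 × 7.875) = 4.275 + 0.059698 = 4.3347 m along the plane.
The resultant acts 0.875 + 0.059698 = 0.934698 m (along the plate) below the hinge at the top edge, so the moment about the hinge is M = F × 0.934698 = 499.683 × 0.934698 = 467.053 kN·m.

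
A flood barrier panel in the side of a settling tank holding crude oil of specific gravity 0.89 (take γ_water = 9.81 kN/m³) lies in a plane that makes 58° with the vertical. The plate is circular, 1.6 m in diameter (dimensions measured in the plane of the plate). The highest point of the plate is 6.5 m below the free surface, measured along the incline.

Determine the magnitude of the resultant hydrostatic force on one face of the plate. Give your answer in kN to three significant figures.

γ = 0.89 × 9.81 = 8.7309 kN/m³.
The plate makes 58° with the vertical, i.e. θ = 90° − 58° = 32° to the horizontal. Measuring y along the incline from the free-surface line, vertical depth h = y·sinθ with sinθ = 0.529919.
The centroid is at the centre, 0.8 m below the top of the plate, so y_c = 6.5 + 0.8 = 7.3 m and h_c = 7.3 × 0.529919 = 3.86841 m.
A = π(0.8)² = 2.01062 m².
Resultant F = γ·h_c·A = 8.7309 × 3.86841 × 2.01062 = 67.9081 kN.

F ≈ 67.9 kN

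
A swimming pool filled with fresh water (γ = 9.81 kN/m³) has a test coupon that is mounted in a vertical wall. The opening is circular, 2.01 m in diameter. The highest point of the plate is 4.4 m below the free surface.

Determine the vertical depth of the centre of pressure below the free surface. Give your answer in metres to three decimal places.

γ = 9.81 kN/m³.
The centroid is at the centre, 1.005 m below the top of the plate, so the centroid depth is h_c = 4.4 + 1.005 = 5.405 m.
A = π(1.005)² = 3.17309 m².
Resultant F = γ·h_c·A = 9.81 × 5.405 × 3.17309 = 168.247 kN.
I_c = πr⁴/4 = π × 1.005⁴/4 = 0.801224 m⁴.
Centre of pressure: y_p = y_c + I_c/(y_c·A) = 5.405 + 0.801224/(5.405 × 3.17309) = 5.405 + 0.0467171 = 5.45172 m along the plane.

h_p = 5.452 m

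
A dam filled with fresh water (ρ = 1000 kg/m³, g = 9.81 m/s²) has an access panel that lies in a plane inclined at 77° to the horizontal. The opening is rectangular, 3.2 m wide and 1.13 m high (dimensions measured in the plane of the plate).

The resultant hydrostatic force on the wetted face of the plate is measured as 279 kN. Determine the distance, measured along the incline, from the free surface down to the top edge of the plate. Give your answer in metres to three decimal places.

y_top ≈ 7.507 m

γ = ρg = 1000 × 9.81 = 9810 N/m³ = 9.81 kN/m³.
A = 3.2 × 1.13 = 3.616 m².
From F = γ·h_c·A, the centroid depth is h_c = 279/(9.81 × 3.616) = 7.86515 m.
Let θ = 77° be the plate's angle to the horizontal; measure y along the incline from where the plane meets the free surface. Vertical depth h = y·sinθ with sinθ = 0.974370.
Along the incline, y_c = h_c/sinθ = 7.86515/0.974370 = 8.07204 m.
The centroid lies 1.13/2 = 0.565 m below the top edge, so the top edge sits at y_top = 8.07204 − 0.565 = 7.50704 m along the incline.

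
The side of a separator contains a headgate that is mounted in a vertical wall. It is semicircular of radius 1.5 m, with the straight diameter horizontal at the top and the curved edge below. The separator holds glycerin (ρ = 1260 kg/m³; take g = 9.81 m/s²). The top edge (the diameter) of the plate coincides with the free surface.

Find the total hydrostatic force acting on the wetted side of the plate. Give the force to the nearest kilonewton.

F ≈ 28 kN

γ = ρg = 1260 × 9.81 / 1000 = 12.3606 kN/m³.
The centroid of a semicircle lies 4r/(3π) = 0.63662 m from the diameter, here below the top edge, so the centroid depth is h_c = 0.63662 m.
A = πr²/2 = π × 1.5²/2 = 3.53429 m².
Resultant F = γ·h_c·A = 12.3606 × 0.63662 × 3.53429 = 27.8113 kN.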